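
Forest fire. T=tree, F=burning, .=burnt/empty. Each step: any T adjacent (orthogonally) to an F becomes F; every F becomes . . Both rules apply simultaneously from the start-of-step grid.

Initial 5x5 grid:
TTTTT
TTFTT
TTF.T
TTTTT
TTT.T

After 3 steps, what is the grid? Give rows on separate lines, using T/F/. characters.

Step 1: 5 trees catch fire, 2 burn out
  TTFTT
  TF.FT
  TF..T
  TTFTT
  TTT.T
Step 2: 8 trees catch fire, 5 burn out
  TF.FT
  F...F
  F...T
  TF.FT
  TTF.T
Step 3: 6 trees catch fire, 8 burn out
  F...F
  .....
  ....F
  F...F
  TF..T

F...F
.....
....F
F...F
TF..T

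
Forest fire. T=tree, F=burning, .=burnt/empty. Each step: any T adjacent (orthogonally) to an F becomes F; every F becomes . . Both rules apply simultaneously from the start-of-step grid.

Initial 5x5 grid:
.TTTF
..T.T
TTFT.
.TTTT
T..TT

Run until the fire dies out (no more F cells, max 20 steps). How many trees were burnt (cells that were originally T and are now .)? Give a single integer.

Answer: 14

Derivation:
Step 1: +6 fires, +2 burnt (F count now 6)
Step 2: +4 fires, +6 burnt (F count now 4)
Step 3: +3 fires, +4 burnt (F count now 3)
Step 4: +1 fires, +3 burnt (F count now 1)
Step 5: +0 fires, +1 burnt (F count now 0)
Fire out after step 5
Initially T: 15, now '.': 24
Total burnt (originally-T cells now '.'): 14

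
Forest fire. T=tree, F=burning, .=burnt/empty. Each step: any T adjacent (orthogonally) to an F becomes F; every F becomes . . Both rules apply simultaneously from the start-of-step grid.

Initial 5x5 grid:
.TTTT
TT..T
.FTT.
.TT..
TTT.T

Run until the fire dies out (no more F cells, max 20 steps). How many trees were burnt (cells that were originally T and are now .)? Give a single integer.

Step 1: +3 fires, +1 burnt (F count now 3)
Step 2: +5 fires, +3 burnt (F count now 5)
Step 3: +3 fires, +5 burnt (F count now 3)
Step 4: +1 fires, +3 burnt (F count now 1)
Step 5: +1 fires, +1 burnt (F count now 1)
Step 6: +1 fires, +1 burnt (F count now 1)
Step 7: +0 fires, +1 burnt (F count now 0)
Fire out after step 7
Initially T: 15, now '.': 24
Total burnt (originally-T cells now '.'): 14

Answer: 14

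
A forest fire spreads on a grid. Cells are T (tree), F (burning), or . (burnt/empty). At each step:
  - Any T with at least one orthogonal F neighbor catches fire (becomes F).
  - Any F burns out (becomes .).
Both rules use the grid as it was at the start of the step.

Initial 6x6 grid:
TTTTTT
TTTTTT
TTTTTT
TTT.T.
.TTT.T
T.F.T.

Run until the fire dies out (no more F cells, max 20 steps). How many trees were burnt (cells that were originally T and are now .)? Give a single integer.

Step 1: +1 fires, +1 burnt (F count now 1)
Step 2: +3 fires, +1 burnt (F count now 3)
Step 3: +2 fires, +3 burnt (F count now 2)
Step 4: +4 fires, +2 burnt (F count now 4)
Step 5: +5 fires, +4 burnt (F count now 5)
Step 6: +6 fires, +5 burnt (F count now 6)
Step 7: +3 fires, +6 burnt (F count now 3)
Step 8: +1 fires, +3 burnt (F count now 1)
Step 9: +0 fires, +1 burnt (F count now 0)
Fire out after step 9
Initially T: 28, now '.': 33
Total burnt (originally-T cells now '.'): 25

Answer: 25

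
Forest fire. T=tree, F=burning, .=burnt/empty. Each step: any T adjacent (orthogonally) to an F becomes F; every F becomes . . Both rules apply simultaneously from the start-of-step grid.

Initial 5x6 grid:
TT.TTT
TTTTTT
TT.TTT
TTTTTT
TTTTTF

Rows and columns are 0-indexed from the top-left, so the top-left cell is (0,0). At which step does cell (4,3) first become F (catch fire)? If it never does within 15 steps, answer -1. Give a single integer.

Step 1: cell (4,3)='T' (+2 fires, +1 burnt)
Step 2: cell (4,3)='F' (+3 fires, +2 burnt)
  -> target ignites at step 2
Step 3: cell (4,3)='.' (+4 fires, +3 burnt)
Step 4: cell (4,3)='.' (+5 fires, +4 burnt)
Step 5: cell (4,3)='.' (+4 fires, +5 burnt)
Step 6: cell (4,3)='.' (+4 fires, +4 burnt)
Step 7: cell (4,3)='.' (+2 fires, +4 burnt)
Step 8: cell (4,3)='.' (+2 fires, +2 burnt)
Step 9: cell (4,3)='.' (+1 fires, +2 burnt)
Step 10: cell (4,3)='.' (+0 fires, +1 burnt)
  fire out at step 10

2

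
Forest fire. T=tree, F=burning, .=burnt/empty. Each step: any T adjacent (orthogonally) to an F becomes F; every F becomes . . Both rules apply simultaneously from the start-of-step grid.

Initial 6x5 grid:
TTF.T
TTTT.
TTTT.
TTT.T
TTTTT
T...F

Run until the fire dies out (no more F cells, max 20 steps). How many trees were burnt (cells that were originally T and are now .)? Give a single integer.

Answer: 20

Derivation:
Step 1: +3 fires, +2 burnt (F count now 3)
Step 2: +6 fires, +3 burnt (F count now 6)
Step 3: +5 fires, +6 burnt (F count now 5)
Step 4: +3 fires, +5 burnt (F count now 3)
Step 5: +2 fires, +3 burnt (F count now 2)
Step 6: +1 fires, +2 burnt (F count now 1)
Step 7: +0 fires, +1 burnt (F count now 0)
Fire out after step 7
Initially T: 21, now '.': 29
Total burnt (originally-T cells now '.'): 20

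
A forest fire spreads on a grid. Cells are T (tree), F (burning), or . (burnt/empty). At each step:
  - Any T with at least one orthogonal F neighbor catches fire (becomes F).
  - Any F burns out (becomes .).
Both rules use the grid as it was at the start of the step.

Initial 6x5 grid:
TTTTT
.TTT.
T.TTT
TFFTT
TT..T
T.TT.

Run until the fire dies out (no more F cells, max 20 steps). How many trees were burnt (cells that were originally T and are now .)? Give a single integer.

Answer: 19

Derivation:
Step 1: +4 fires, +2 burnt (F count now 4)
Step 2: +5 fires, +4 burnt (F count now 5)
Step 3: +6 fires, +5 burnt (F count now 6)
Step 4: +2 fires, +6 burnt (F count now 2)
Step 5: +2 fires, +2 burnt (F count now 2)
Step 6: +0 fires, +2 burnt (F count now 0)
Fire out after step 6
Initially T: 21, now '.': 28
Total burnt (originally-T cells now '.'): 19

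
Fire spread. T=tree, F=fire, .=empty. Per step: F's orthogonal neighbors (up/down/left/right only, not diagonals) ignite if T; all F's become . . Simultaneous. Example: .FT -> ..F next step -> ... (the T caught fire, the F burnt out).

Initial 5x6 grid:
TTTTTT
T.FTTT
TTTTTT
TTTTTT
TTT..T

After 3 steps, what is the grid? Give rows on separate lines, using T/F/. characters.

Step 1: 3 trees catch fire, 1 burn out
  TTFTTT
  T..FTT
  TTFTTT
  TTTTTT
  TTT..T
Step 2: 6 trees catch fire, 3 burn out
  TF.FTT
  T...FT
  TF.FTT
  TTFTTT
  TTT..T
Step 3: 8 trees catch fire, 6 burn out
  F...FT
  T....F
  F...FT
  TF.FTT
  TTF..T

F...FT
T....F
F...FT
TF.FTT
TTF..T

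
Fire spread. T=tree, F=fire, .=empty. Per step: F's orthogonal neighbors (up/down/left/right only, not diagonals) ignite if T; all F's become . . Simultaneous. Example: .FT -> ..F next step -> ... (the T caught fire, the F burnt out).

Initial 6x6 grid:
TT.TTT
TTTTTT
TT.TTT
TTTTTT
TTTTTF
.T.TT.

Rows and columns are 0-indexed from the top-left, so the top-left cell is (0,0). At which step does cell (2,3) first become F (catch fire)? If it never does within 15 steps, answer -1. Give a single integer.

Step 1: cell (2,3)='T' (+2 fires, +1 burnt)
Step 2: cell (2,3)='T' (+4 fires, +2 burnt)
Step 3: cell (2,3)='T' (+5 fires, +4 burnt)
Step 4: cell (2,3)='F' (+5 fires, +5 burnt)
  -> target ignites at step 4
Step 5: cell (2,3)='.' (+5 fires, +5 burnt)
Step 6: cell (2,3)='.' (+4 fires, +5 burnt)
Step 7: cell (2,3)='.' (+2 fires, +4 burnt)
Step 8: cell (2,3)='.' (+2 fires, +2 burnt)
Step 9: cell (2,3)='.' (+1 fires, +2 burnt)
Step 10: cell (2,3)='.' (+0 fires, +1 burnt)
  fire out at step 10

4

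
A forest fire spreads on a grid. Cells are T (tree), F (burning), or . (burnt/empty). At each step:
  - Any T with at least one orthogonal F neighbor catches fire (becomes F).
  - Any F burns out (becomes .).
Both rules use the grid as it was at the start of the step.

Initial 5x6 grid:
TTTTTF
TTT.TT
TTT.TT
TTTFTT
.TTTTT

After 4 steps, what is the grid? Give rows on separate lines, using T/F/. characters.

Step 1: 5 trees catch fire, 2 burn out
  TTTTF.
  TTT.TF
  TTT.TT
  TTF.FT
  .TTFTT
Step 2: 9 trees catch fire, 5 burn out
  TTTF..
  TTT.F.
  TTF.FF
  TF...F
  .TF.FT
Step 3: 6 trees catch fire, 9 burn out
  TTF...
  TTF...
  TF....
  F.....
  .F...F
Step 4: 3 trees catch fire, 6 burn out
  TF....
  TF....
  F.....
  ......
  ......

TF....
TF....
F.....
......
......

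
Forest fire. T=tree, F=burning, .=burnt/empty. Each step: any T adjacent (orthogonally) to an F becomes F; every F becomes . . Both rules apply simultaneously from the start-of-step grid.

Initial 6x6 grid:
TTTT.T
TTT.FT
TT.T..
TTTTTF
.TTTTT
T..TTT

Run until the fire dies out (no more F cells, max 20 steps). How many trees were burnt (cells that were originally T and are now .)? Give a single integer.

Answer: 25

Derivation:
Step 1: +3 fires, +2 burnt (F count now 3)
Step 2: +4 fires, +3 burnt (F count now 4)
Step 3: +4 fires, +4 burnt (F count now 4)
Step 4: +3 fires, +4 burnt (F count now 3)
Step 5: +3 fires, +3 burnt (F count now 3)
Step 6: +2 fires, +3 burnt (F count now 2)
Step 7: +3 fires, +2 burnt (F count now 3)
Step 8: +2 fires, +3 burnt (F count now 2)
Step 9: +1 fires, +2 burnt (F count now 1)
Step 10: +0 fires, +1 burnt (F count now 0)
Fire out after step 10
Initially T: 26, now '.': 35
Total burnt (originally-T cells now '.'): 25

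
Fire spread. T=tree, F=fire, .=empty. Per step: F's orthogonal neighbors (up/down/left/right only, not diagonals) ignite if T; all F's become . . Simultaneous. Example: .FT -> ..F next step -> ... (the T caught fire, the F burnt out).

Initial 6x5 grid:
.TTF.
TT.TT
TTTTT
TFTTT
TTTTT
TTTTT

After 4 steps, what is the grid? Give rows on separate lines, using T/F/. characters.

Step 1: 6 trees catch fire, 2 burn out
  .TF..
  TT.FT
  TFTTT
  F.FTT
  TFTTT
  TTTTT
Step 2: 10 trees catch fire, 6 burn out
  .F...
  TF..F
  F.FFT
  ...FT
  F.FTT
  TFTTT
Step 3: 6 trees catch fire, 10 burn out
  .....
  F....
  ....F
  ....F
  ...FT
  F.FTT
Step 4: 2 trees catch fire, 6 burn out
  .....
  .....
  .....
  .....
  ....F
  ...FT

.....
.....
.....
.....
....F
...FT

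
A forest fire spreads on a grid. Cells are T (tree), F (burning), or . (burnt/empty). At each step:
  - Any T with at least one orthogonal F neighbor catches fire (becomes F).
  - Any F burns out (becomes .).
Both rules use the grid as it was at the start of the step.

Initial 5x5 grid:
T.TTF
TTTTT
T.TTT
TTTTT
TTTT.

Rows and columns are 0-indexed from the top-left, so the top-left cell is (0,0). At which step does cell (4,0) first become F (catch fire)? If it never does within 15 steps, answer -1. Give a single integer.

Step 1: cell (4,0)='T' (+2 fires, +1 burnt)
Step 2: cell (4,0)='T' (+3 fires, +2 burnt)
Step 3: cell (4,0)='T' (+3 fires, +3 burnt)
Step 4: cell (4,0)='T' (+3 fires, +3 burnt)
Step 5: cell (4,0)='T' (+3 fires, +3 burnt)
Step 6: cell (4,0)='T' (+4 fires, +3 burnt)
Step 7: cell (4,0)='T' (+2 fires, +4 burnt)
Step 8: cell (4,0)='F' (+1 fires, +2 burnt)
  -> target ignites at step 8
Step 9: cell (4,0)='.' (+0 fires, +1 burnt)
  fire out at step 9

8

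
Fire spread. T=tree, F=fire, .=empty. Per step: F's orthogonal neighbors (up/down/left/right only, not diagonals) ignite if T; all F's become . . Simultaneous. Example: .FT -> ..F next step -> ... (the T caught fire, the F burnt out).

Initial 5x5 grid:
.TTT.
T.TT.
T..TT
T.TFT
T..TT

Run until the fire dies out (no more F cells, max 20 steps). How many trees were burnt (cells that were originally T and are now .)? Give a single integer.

Step 1: +4 fires, +1 burnt (F count now 4)
Step 2: +3 fires, +4 burnt (F count now 3)
Step 3: +2 fires, +3 burnt (F count now 2)
Step 4: +1 fires, +2 burnt (F count now 1)
Step 5: +1 fires, +1 burnt (F count now 1)
Step 6: +0 fires, +1 burnt (F count now 0)
Fire out after step 6
Initially T: 15, now '.': 21
Total burnt (originally-T cells now '.'): 11

Answer: 11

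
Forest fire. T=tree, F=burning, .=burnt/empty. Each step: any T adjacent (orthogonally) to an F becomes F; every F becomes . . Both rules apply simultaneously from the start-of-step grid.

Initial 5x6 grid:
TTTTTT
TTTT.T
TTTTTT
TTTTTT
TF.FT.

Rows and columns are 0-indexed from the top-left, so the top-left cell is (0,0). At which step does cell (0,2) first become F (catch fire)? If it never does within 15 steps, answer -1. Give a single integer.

Step 1: cell (0,2)='T' (+4 fires, +2 burnt)
Step 2: cell (0,2)='T' (+5 fires, +4 burnt)
Step 3: cell (0,2)='T' (+6 fires, +5 burnt)
Step 4: cell (0,2)='T' (+5 fires, +6 burnt)
Step 5: cell (0,2)='F' (+4 fires, +5 burnt)
  -> target ignites at step 5
Step 6: cell (0,2)='.' (+1 fires, +4 burnt)
Step 7: cell (0,2)='.' (+0 fires, +1 burnt)
  fire out at step 7

5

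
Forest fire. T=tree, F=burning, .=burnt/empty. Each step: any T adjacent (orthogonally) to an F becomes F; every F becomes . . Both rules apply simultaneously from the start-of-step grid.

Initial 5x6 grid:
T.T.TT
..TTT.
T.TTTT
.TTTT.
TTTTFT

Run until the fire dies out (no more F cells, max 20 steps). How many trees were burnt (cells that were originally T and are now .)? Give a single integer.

Step 1: +3 fires, +1 burnt (F count now 3)
Step 2: +3 fires, +3 burnt (F count now 3)
Step 3: +5 fires, +3 burnt (F count now 5)
Step 4: +5 fires, +5 burnt (F count now 5)
Step 5: +2 fires, +5 burnt (F count now 2)
Step 6: +1 fires, +2 burnt (F count now 1)
Step 7: +0 fires, +1 burnt (F count now 0)
Fire out after step 7
Initially T: 21, now '.': 28
Total burnt (originally-T cells now '.'): 19

Answer: 19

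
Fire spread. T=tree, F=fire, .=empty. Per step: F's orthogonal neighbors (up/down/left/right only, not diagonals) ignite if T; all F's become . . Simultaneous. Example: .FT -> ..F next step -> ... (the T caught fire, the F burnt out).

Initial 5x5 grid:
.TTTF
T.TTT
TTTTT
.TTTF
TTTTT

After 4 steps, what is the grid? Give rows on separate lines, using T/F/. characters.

Step 1: 5 trees catch fire, 2 burn out
  .TTF.
  T.TTF
  TTTTF
  .TTF.
  TTTTF
Step 2: 5 trees catch fire, 5 burn out
  .TF..
  T.TF.
  TTTF.
  .TF..
  TTTF.
Step 3: 5 trees catch fire, 5 burn out
  .F...
  T.F..
  TTF..
  .F...
  TTF..
Step 4: 2 trees catch fire, 5 burn out
  .....
  T....
  TF...
  .....
  TF...

.....
T....
TF...
.....
TF...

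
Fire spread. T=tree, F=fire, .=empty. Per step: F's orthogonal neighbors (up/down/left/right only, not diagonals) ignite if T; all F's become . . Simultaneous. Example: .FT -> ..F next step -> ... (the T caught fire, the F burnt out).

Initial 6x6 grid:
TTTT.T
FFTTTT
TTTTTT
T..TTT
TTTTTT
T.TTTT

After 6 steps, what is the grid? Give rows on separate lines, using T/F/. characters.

Step 1: 5 trees catch fire, 2 burn out
  FFTT.T
  ..FTTT
  FFTTTT
  T..TTT
  TTTTTT
  T.TTTT
Step 2: 4 trees catch fire, 5 burn out
  ..FT.T
  ...FTT
  ..FTTT
  F..TTT
  TTTTTT
  T.TTTT
Step 3: 4 trees catch fire, 4 burn out
  ...F.T
  ....FT
  ...FTT
  ...TTT
  FTTTTT
  T.TTTT
Step 4: 5 trees catch fire, 4 burn out
  .....T
  .....F
  ....FT
  ...FTT
  .FTTTT
  F.TTTT
Step 5: 5 trees catch fire, 5 burn out
  .....F
  ......
  .....F
  ....FT
  ..FFTT
  ..TTTT
Step 6: 4 trees catch fire, 5 burn out
  ......
  ......
  ......
  .....F
  ....FT
  ..FFTT

......
......
......
.....F
....FT
..FFTT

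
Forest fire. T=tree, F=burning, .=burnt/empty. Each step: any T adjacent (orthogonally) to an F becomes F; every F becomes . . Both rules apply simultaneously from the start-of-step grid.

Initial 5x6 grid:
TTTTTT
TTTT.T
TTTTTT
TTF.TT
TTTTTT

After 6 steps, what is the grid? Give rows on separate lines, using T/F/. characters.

Step 1: 3 trees catch fire, 1 burn out
  TTTTTT
  TTTT.T
  TTFTTT
  TF..TT
  TTFTTT
Step 2: 6 trees catch fire, 3 burn out
  TTTTTT
  TTFT.T
  TF.FTT
  F...TT
  TF.FTT
Step 3: 7 trees catch fire, 6 burn out
  TTFTTT
  TF.F.T
  F...FT
  ....TT
  F...FT
Step 4: 6 trees catch fire, 7 burn out
  TF.FTT
  F....T
  .....F
  ....FT
  .....F
Step 5: 4 trees catch fire, 6 burn out
  F...FT
  .....F
  ......
  .....F
  ......
Step 6: 1 trees catch fire, 4 burn out
  .....F
  ......
  ......
  ......
  ......

.....F
......
......
......
......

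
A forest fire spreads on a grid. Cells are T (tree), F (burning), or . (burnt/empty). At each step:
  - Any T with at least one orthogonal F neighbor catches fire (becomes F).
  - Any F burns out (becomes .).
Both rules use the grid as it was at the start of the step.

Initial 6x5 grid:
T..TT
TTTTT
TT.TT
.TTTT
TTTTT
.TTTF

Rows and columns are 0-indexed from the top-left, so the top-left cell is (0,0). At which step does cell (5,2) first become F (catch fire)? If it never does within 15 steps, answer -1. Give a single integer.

Step 1: cell (5,2)='T' (+2 fires, +1 burnt)
Step 2: cell (5,2)='F' (+3 fires, +2 burnt)
  -> target ignites at step 2
Step 3: cell (5,2)='.' (+4 fires, +3 burnt)
Step 4: cell (5,2)='.' (+4 fires, +4 burnt)
Step 5: cell (5,2)='.' (+4 fires, +4 burnt)
Step 6: cell (5,2)='.' (+3 fires, +4 burnt)
Step 7: cell (5,2)='.' (+2 fires, +3 burnt)
Step 8: cell (5,2)='.' (+1 fires, +2 burnt)
Step 9: cell (5,2)='.' (+1 fires, +1 burnt)
Step 10: cell (5,2)='.' (+0 fires, +1 burnt)
  fire out at step 10

2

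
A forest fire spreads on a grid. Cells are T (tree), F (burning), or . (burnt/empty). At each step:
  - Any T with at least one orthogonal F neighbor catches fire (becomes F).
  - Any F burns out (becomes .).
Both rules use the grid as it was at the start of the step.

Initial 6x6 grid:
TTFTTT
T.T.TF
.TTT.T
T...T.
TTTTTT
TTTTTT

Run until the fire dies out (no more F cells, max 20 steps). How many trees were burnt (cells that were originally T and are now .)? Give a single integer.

Answer: 12

Derivation:
Step 1: +6 fires, +2 burnt (F count now 6)
Step 2: +3 fires, +6 burnt (F count now 3)
Step 3: +3 fires, +3 burnt (F count now 3)
Step 4: +0 fires, +3 burnt (F count now 0)
Fire out after step 4
Initially T: 26, now '.': 22
Total burnt (originally-T cells now '.'): 12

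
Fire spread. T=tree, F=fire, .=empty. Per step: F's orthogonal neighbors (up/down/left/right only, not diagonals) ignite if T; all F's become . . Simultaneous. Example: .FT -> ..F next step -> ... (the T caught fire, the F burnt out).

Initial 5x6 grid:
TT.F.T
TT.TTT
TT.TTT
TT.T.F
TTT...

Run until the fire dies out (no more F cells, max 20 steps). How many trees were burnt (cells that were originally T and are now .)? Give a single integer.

Answer: 8

Derivation:
Step 1: +2 fires, +2 burnt (F count now 2)
Step 2: +4 fires, +2 burnt (F count now 4)
Step 3: +2 fires, +4 burnt (F count now 2)
Step 4: +0 fires, +2 burnt (F count now 0)
Fire out after step 4
Initially T: 19, now '.': 19
Total burnt (originally-T cells now '.'): 8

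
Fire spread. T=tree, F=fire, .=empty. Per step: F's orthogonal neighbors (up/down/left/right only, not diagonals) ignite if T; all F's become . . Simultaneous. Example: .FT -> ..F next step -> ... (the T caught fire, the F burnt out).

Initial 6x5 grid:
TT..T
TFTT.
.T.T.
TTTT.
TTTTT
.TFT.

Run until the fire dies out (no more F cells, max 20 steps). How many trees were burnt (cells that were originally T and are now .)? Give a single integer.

Step 1: +7 fires, +2 burnt (F count now 7)
Step 2: +6 fires, +7 burnt (F count now 6)
Step 3: +5 fires, +6 burnt (F count now 5)
Step 4: +0 fires, +5 burnt (F count now 0)
Fire out after step 4
Initially T: 19, now '.': 29
Total burnt (originally-T cells now '.'): 18

Answer: 18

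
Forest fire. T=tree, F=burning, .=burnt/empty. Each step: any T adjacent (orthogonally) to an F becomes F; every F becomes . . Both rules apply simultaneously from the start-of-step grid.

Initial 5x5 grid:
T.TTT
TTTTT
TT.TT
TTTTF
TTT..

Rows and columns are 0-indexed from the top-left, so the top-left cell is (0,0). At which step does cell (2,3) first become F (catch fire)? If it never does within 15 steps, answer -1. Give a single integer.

Step 1: cell (2,3)='T' (+2 fires, +1 burnt)
Step 2: cell (2,3)='F' (+3 fires, +2 burnt)
  -> target ignites at step 2
Step 3: cell (2,3)='.' (+4 fires, +3 burnt)
Step 4: cell (2,3)='.' (+5 fires, +4 burnt)
Step 5: cell (2,3)='.' (+4 fires, +5 burnt)
Step 6: cell (2,3)='.' (+1 fires, +4 burnt)
Step 7: cell (2,3)='.' (+1 fires, +1 burnt)
Step 8: cell (2,3)='.' (+0 fires, +1 burnt)
  fire out at step 8

2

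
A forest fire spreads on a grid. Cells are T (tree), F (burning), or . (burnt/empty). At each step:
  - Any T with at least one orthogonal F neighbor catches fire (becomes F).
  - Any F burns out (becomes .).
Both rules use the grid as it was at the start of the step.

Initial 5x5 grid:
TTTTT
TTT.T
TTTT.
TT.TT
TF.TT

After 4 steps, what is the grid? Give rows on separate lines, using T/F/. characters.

Step 1: 2 trees catch fire, 1 burn out
  TTTTT
  TTT.T
  TTTT.
  TF.TT
  F..TT
Step 2: 2 trees catch fire, 2 burn out
  TTTTT
  TTT.T
  TFTT.
  F..TT
  ...TT
Step 3: 3 trees catch fire, 2 burn out
  TTTTT
  TFT.T
  F.FT.
  ...TT
  ...TT
Step 4: 4 trees catch fire, 3 burn out
  TFTTT
  F.F.T
  ...F.
  ...TT
  ...TT

TFTTT
F.F.T
...F.
...TT
...TT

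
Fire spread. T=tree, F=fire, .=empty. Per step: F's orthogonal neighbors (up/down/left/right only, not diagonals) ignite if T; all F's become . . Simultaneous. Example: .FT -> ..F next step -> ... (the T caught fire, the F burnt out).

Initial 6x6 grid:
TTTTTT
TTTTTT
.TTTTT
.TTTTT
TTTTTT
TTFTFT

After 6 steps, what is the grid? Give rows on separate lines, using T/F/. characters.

Step 1: 5 trees catch fire, 2 burn out
  TTTTTT
  TTTTTT
  .TTTTT
  .TTTTT
  TTFTFT
  TF.F.F
Step 2: 6 trees catch fire, 5 burn out
  TTTTTT
  TTTTTT
  .TTTTT
  .TFTFT
  TF.F.F
  F.....
Step 3: 6 trees catch fire, 6 burn out
  TTTTTT
  TTTTTT
  .TFTFT
  .F.F.F
  F.....
  ......
Step 4: 5 trees catch fire, 6 burn out
  TTTTTT
  TTFTFT
  .F.F.F
  ......
  ......
  ......
Step 5: 5 trees catch fire, 5 burn out
  TTFTFT
  TF.F.F
  ......
  ......
  ......
  ......
Step 6: 4 trees catch fire, 5 burn out
  TF.F.F
  F.....
  ......
  ......
  ......
  ......

TF.F.F
F.....
......
......
......
......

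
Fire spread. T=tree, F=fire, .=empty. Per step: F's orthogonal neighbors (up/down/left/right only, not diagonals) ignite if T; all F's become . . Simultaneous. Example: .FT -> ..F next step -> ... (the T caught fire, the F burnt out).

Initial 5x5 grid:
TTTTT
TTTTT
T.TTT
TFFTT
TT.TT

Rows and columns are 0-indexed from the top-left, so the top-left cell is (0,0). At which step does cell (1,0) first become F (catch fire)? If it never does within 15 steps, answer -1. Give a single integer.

Step 1: cell (1,0)='T' (+4 fires, +2 burnt)
Step 2: cell (1,0)='T' (+6 fires, +4 burnt)
Step 3: cell (1,0)='F' (+6 fires, +6 burnt)
  -> target ignites at step 3
Step 4: cell (1,0)='.' (+4 fires, +6 burnt)
Step 5: cell (1,0)='.' (+1 fires, +4 burnt)
Step 6: cell (1,0)='.' (+0 fires, +1 burnt)
  fire out at step 6

3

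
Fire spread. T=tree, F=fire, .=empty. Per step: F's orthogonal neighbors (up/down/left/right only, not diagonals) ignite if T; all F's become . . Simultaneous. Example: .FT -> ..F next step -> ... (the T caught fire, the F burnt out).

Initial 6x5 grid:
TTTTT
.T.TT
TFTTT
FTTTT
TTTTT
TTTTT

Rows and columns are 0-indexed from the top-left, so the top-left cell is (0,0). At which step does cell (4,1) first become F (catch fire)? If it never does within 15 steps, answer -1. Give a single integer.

Step 1: cell (4,1)='T' (+5 fires, +2 burnt)
Step 2: cell (4,1)='F' (+5 fires, +5 burnt)
  -> target ignites at step 2
Step 3: cell (4,1)='.' (+7 fires, +5 burnt)
Step 4: cell (4,1)='.' (+5 fires, +7 burnt)
Step 5: cell (4,1)='.' (+3 fires, +5 burnt)
Step 6: cell (4,1)='.' (+1 fires, +3 burnt)
Step 7: cell (4,1)='.' (+0 fires, +1 burnt)
  fire out at step 7

2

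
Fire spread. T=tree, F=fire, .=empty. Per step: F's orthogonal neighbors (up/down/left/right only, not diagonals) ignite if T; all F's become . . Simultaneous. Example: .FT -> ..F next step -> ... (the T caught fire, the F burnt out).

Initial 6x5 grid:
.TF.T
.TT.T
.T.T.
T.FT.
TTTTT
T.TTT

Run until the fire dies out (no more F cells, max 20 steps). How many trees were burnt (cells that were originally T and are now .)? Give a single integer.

Step 1: +4 fires, +2 burnt (F count now 4)
Step 2: +5 fires, +4 burnt (F count now 5)
Step 3: +4 fires, +5 burnt (F count now 4)
Step 4: +3 fires, +4 burnt (F count now 3)
Step 5: +0 fires, +3 burnt (F count now 0)
Fire out after step 5
Initially T: 18, now '.': 28
Total burnt (originally-T cells now '.'): 16

Answer: 16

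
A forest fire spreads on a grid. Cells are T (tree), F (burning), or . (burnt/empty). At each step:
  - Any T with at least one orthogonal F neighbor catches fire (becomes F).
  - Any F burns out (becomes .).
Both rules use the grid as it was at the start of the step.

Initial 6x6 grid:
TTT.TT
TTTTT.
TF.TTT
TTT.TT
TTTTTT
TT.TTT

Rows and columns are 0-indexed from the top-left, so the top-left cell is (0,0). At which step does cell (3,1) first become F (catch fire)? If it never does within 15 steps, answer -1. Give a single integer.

Step 1: cell (3,1)='F' (+3 fires, +1 burnt)
  -> target ignites at step 1
Step 2: cell (3,1)='.' (+6 fires, +3 burnt)
Step 3: cell (3,1)='.' (+6 fires, +6 burnt)
Step 4: cell (3,1)='.' (+4 fires, +6 burnt)
Step 5: cell (3,1)='.' (+4 fires, +4 burnt)
Step 6: cell (3,1)='.' (+5 fires, +4 burnt)
Step 7: cell (3,1)='.' (+2 fires, +5 burnt)
Step 8: cell (3,1)='.' (+0 fires, +2 burnt)
  fire out at step 8

1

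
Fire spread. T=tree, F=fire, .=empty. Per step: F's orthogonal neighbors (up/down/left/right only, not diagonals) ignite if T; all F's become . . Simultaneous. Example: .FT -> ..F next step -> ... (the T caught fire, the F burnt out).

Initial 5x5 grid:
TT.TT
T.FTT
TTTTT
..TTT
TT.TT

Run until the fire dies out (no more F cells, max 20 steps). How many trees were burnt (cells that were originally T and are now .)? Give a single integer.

Answer: 17

Derivation:
Step 1: +2 fires, +1 burnt (F count now 2)
Step 2: +5 fires, +2 burnt (F count now 5)
Step 3: +4 fires, +5 burnt (F count now 4)
Step 4: +3 fires, +4 burnt (F count now 3)
Step 5: +2 fires, +3 burnt (F count now 2)
Step 6: +1 fires, +2 burnt (F count now 1)
Step 7: +0 fires, +1 burnt (F count now 0)
Fire out after step 7
Initially T: 19, now '.': 23
Total burnt (originally-T cells now '.'): 17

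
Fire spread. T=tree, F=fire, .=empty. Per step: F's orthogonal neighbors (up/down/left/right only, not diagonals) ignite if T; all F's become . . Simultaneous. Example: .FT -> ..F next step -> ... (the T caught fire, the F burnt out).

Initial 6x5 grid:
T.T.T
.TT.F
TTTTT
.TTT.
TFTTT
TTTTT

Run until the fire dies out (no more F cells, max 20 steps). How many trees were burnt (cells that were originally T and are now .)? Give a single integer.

Step 1: +6 fires, +2 burnt (F count now 6)
Step 2: +6 fires, +6 burnt (F count now 6)
Step 3: +6 fires, +6 burnt (F count now 6)
Step 4: +2 fires, +6 burnt (F count now 2)
Step 5: +1 fires, +2 burnt (F count now 1)
Step 6: +0 fires, +1 burnt (F count now 0)
Fire out after step 6
Initially T: 22, now '.': 29
Total burnt (originally-T cells now '.'): 21

Answer: 21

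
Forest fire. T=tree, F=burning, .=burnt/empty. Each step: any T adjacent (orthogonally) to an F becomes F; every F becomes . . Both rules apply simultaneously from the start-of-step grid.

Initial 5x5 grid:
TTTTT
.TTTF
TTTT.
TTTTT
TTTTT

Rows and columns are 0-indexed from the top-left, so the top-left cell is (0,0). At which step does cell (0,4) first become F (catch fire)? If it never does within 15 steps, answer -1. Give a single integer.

Step 1: cell (0,4)='F' (+2 fires, +1 burnt)
  -> target ignites at step 1
Step 2: cell (0,4)='.' (+3 fires, +2 burnt)
Step 3: cell (0,4)='.' (+4 fires, +3 burnt)
Step 4: cell (0,4)='.' (+5 fires, +4 burnt)
Step 5: cell (0,4)='.' (+5 fires, +5 burnt)
Step 6: cell (0,4)='.' (+2 fires, +5 burnt)
Step 7: cell (0,4)='.' (+1 fires, +2 burnt)
Step 8: cell (0,4)='.' (+0 fires, +1 burnt)
  fire out at step 8

1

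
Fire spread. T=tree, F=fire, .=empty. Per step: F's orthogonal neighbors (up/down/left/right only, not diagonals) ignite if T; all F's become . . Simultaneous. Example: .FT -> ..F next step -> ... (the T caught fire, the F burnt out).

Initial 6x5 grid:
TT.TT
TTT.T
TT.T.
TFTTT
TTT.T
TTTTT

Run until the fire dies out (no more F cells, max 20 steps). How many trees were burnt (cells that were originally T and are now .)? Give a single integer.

Step 1: +4 fires, +1 burnt (F count now 4)
Step 2: +6 fires, +4 burnt (F count now 6)
Step 3: +7 fires, +6 burnt (F count now 7)
Step 4: +3 fires, +7 burnt (F count now 3)
Step 5: +1 fires, +3 burnt (F count now 1)
Step 6: +0 fires, +1 burnt (F count now 0)
Fire out after step 6
Initially T: 24, now '.': 27
Total burnt (originally-T cells now '.'): 21

Answer: 21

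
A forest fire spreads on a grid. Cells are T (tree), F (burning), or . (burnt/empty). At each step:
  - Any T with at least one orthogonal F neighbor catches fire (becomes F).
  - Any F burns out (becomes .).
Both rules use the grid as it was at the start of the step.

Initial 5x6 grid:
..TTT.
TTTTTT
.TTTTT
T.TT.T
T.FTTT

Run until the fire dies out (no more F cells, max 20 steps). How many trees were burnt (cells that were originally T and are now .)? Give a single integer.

Answer: 20

Derivation:
Step 1: +2 fires, +1 burnt (F count now 2)
Step 2: +3 fires, +2 burnt (F count now 3)
Step 3: +4 fires, +3 burnt (F count now 4)
Step 4: +5 fires, +4 burnt (F count now 5)
Step 5: +4 fires, +5 burnt (F count now 4)
Step 6: +2 fires, +4 burnt (F count now 2)
Step 7: +0 fires, +2 burnt (F count now 0)
Fire out after step 7
Initially T: 22, now '.': 28
Total burnt (originally-T cells now '.'): 20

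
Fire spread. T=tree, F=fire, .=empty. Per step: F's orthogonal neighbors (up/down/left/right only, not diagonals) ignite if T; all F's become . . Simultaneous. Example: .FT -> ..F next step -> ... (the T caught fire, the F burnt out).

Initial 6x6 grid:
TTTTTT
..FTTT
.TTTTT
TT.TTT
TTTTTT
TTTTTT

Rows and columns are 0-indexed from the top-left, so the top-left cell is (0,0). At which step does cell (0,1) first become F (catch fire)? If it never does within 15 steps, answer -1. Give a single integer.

Step 1: cell (0,1)='T' (+3 fires, +1 burnt)
Step 2: cell (0,1)='F' (+5 fires, +3 burnt)
  -> target ignites at step 2
Step 3: cell (0,1)='.' (+6 fires, +5 burnt)
Step 4: cell (0,1)='.' (+6 fires, +6 burnt)
Step 5: cell (0,1)='.' (+6 fires, +6 burnt)
Step 6: cell (0,1)='.' (+4 fires, +6 burnt)
Step 7: cell (0,1)='.' (+1 fires, +4 burnt)
Step 8: cell (0,1)='.' (+0 fires, +1 burnt)
  fire out at step 8

2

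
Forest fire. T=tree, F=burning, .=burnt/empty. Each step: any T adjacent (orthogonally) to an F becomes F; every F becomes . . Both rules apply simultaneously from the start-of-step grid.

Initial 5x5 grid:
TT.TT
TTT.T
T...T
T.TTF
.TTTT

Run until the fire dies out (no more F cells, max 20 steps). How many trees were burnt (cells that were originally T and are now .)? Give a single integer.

Answer: 10

Derivation:
Step 1: +3 fires, +1 burnt (F count now 3)
Step 2: +3 fires, +3 burnt (F count now 3)
Step 3: +2 fires, +3 burnt (F count now 2)
Step 4: +2 fires, +2 burnt (F count now 2)
Step 5: +0 fires, +2 burnt (F count now 0)
Fire out after step 5
Initially T: 17, now '.': 18
Total burnt (originally-T cells now '.'): 10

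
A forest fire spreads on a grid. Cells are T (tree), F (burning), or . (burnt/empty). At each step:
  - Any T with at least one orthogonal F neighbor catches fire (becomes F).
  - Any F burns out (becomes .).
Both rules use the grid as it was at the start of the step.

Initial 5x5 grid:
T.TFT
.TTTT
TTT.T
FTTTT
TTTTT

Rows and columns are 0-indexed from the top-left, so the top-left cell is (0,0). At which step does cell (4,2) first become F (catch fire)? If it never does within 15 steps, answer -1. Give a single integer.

Step 1: cell (4,2)='T' (+6 fires, +2 burnt)
Step 2: cell (4,2)='T' (+5 fires, +6 burnt)
Step 3: cell (4,2)='F' (+5 fires, +5 burnt)
  -> target ignites at step 3
Step 4: cell (4,2)='.' (+2 fires, +5 burnt)
Step 5: cell (4,2)='.' (+1 fires, +2 burnt)
Step 6: cell (4,2)='.' (+0 fires, +1 burnt)
  fire out at step 6

3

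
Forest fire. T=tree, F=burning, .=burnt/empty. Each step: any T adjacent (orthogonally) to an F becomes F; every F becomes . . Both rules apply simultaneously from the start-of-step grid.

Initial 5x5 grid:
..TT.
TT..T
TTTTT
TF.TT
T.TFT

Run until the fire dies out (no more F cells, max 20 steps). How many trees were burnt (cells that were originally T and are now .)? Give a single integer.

Answer: 14

Derivation:
Step 1: +5 fires, +2 burnt (F count now 5)
Step 2: +6 fires, +5 burnt (F count now 6)
Step 3: +2 fires, +6 burnt (F count now 2)
Step 4: +1 fires, +2 burnt (F count now 1)
Step 5: +0 fires, +1 burnt (F count now 0)
Fire out after step 5
Initially T: 16, now '.': 23
Total burnt (originally-T cells now '.'): 14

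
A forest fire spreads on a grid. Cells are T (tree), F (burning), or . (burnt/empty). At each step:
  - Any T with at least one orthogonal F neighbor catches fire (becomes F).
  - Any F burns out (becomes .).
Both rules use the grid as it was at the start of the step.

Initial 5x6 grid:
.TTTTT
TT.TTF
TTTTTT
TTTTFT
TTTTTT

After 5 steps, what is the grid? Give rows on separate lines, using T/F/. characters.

Step 1: 7 trees catch fire, 2 burn out
  .TTTTF
  TT.TF.
  TTTTFF
  TTTF.F
  TTTTFT
Step 2: 6 trees catch fire, 7 burn out
  .TTTF.
  TT.F..
  TTTF..
  TTF...
  TTTF.F
Step 3: 4 trees catch fire, 6 burn out
  .TTF..
  TT....
  TTF...
  TF....
  TTF...
Step 4: 4 trees catch fire, 4 burn out
  .TF...
  TT....
  TF....
  F.....
  TF....
Step 5: 4 trees catch fire, 4 burn out
  .F....
  TF....
  F.....
  ......
  F.....

.F....
TF....
F.....
......
F.....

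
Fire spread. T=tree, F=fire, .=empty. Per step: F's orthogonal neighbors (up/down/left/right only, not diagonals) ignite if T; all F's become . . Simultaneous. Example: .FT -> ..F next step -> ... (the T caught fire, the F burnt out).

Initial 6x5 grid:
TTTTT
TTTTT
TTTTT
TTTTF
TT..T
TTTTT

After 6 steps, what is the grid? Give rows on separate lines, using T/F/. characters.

Step 1: 3 trees catch fire, 1 burn out
  TTTTT
  TTTTT
  TTTTF
  TTTF.
  TT..F
  TTTTT
Step 2: 4 trees catch fire, 3 burn out
  TTTTT
  TTTTF
  TTTF.
  TTF..
  TT...
  TTTTF
Step 3: 5 trees catch fire, 4 burn out
  TTTTF
  TTTF.
  TTF..
  TF...
  TT...
  TTTF.
Step 4: 6 trees catch fire, 5 burn out
  TTTF.
  TTF..
  TF...
  F....
  TF...
  TTF..
Step 5: 5 trees catch fire, 6 burn out
  TTF..
  TF...
  F....
  .....
  F....
  TF...
Step 6: 3 trees catch fire, 5 burn out
  TF...
  F....
  .....
  .....
  .....
  F....

TF...
F....
.....
.....
.....
F....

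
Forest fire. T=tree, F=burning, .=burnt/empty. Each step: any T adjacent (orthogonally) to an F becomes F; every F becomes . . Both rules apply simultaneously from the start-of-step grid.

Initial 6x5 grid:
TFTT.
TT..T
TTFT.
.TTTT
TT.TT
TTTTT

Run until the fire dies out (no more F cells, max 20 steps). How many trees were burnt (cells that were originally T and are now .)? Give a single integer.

Answer: 21

Derivation:
Step 1: +6 fires, +2 burnt (F count now 6)
Step 2: +5 fires, +6 burnt (F count now 5)
Step 3: +3 fires, +5 burnt (F count now 3)
Step 4: +4 fires, +3 burnt (F count now 4)
Step 5: +3 fires, +4 burnt (F count now 3)
Step 6: +0 fires, +3 burnt (F count now 0)
Fire out after step 6
Initially T: 22, now '.': 29
Total burnt (originally-T cells now '.'): 21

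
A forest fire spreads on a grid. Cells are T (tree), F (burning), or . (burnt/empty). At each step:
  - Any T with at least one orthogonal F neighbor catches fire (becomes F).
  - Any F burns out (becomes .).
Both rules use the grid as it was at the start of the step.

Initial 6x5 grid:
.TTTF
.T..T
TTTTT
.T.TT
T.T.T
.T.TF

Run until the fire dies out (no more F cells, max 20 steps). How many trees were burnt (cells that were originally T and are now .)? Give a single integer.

Answer: 15

Derivation:
Step 1: +4 fires, +2 burnt (F count now 4)
Step 2: +3 fires, +4 burnt (F count now 3)
Step 3: +3 fires, +3 burnt (F count now 3)
Step 4: +2 fires, +3 burnt (F count now 2)
Step 5: +1 fires, +2 burnt (F count now 1)
Step 6: +2 fires, +1 burnt (F count now 2)
Step 7: +0 fires, +2 burnt (F count now 0)
Fire out after step 7
Initially T: 18, now '.': 27
Total burnt (originally-T cells now '.'): 15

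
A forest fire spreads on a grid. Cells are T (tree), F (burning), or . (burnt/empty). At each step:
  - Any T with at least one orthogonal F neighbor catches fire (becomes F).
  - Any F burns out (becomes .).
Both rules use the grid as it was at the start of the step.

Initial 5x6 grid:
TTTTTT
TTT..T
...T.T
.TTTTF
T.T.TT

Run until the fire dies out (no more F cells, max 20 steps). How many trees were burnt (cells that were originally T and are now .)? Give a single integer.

Answer: 19

Derivation:
Step 1: +3 fires, +1 burnt (F count now 3)
Step 2: +3 fires, +3 burnt (F count now 3)
Step 3: +3 fires, +3 burnt (F count now 3)
Step 4: +3 fires, +3 burnt (F count now 3)
Step 5: +1 fires, +3 burnt (F count now 1)
Step 6: +1 fires, +1 burnt (F count now 1)
Step 7: +2 fires, +1 burnt (F count now 2)
Step 8: +2 fires, +2 burnt (F count now 2)
Step 9: +1 fires, +2 burnt (F count now 1)
Step 10: +0 fires, +1 burnt (F count now 0)
Fire out after step 10
Initially T: 20, now '.': 29
Total burnt (originally-T cells now '.'): 19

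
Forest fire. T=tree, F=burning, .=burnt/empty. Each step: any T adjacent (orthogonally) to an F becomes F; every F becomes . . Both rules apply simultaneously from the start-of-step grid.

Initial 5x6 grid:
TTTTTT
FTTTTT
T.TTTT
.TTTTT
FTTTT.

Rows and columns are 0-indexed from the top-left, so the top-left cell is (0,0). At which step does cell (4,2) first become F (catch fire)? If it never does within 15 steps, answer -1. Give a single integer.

Step 1: cell (4,2)='T' (+4 fires, +2 burnt)
Step 2: cell (4,2)='F' (+4 fires, +4 burnt)
  -> target ignites at step 2
Step 3: cell (4,2)='.' (+5 fires, +4 burnt)
Step 4: cell (4,2)='.' (+5 fires, +5 burnt)
Step 5: cell (4,2)='.' (+4 fires, +5 burnt)
Step 6: cell (4,2)='.' (+3 fires, +4 burnt)
Step 7: cell (4,2)='.' (+0 fires, +3 burnt)
  fire out at step 7

2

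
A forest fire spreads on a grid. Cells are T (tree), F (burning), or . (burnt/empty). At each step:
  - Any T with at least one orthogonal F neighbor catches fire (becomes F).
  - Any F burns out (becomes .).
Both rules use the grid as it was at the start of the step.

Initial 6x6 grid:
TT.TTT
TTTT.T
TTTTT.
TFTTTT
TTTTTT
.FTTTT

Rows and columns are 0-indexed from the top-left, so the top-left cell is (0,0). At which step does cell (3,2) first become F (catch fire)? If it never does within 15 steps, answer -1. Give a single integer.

Step 1: cell (3,2)='F' (+5 fires, +2 burnt)
  -> target ignites at step 1
Step 2: cell (3,2)='.' (+7 fires, +5 burnt)
Step 3: cell (3,2)='.' (+7 fires, +7 burnt)
Step 4: cell (3,2)='.' (+6 fires, +7 burnt)
Step 5: cell (3,2)='.' (+2 fires, +6 burnt)
Step 6: cell (3,2)='.' (+1 fires, +2 burnt)
Step 7: cell (3,2)='.' (+1 fires, +1 burnt)
Step 8: cell (3,2)='.' (+1 fires, +1 burnt)
Step 9: cell (3,2)='.' (+0 fires, +1 burnt)
  fire out at step 9

1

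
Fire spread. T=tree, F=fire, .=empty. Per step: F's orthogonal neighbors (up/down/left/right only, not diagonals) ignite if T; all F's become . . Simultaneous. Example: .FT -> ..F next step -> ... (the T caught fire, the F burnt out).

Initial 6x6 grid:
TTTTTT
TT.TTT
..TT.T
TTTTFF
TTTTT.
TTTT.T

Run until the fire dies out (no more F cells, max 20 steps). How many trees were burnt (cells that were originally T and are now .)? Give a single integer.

Step 1: +3 fires, +2 burnt (F count now 3)
Step 2: +4 fires, +3 burnt (F count now 4)
Step 3: +7 fires, +4 burnt (F count now 7)
Step 4: +5 fires, +7 burnt (F count now 5)
Step 5: +3 fires, +5 burnt (F count now 3)
Step 6: +2 fires, +3 burnt (F count now 2)
Step 7: +2 fires, +2 burnt (F count now 2)
Step 8: +1 fires, +2 burnt (F count now 1)
Step 9: +0 fires, +1 burnt (F count now 0)
Fire out after step 9
Initially T: 28, now '.': 35
Total burnt (originally-T cells now '.'): 27

Answer: 27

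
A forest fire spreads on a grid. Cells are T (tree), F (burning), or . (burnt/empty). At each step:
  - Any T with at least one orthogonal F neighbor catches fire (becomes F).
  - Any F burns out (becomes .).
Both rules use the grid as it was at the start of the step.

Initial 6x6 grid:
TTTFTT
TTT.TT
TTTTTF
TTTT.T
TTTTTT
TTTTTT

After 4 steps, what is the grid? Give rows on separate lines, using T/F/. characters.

Step 1: 5 trees catch fire, 2 burn out
  TTF.FT
  TTT.TF
  TTTTF.
  TTTT.F
  TTTTTT
  TTTTTT
Step 2: 6 trees catch fire, 5 burn out
  TF...F
  TTF.F.
  TTTF..
  TTTT..
  TTTTTF
  TTTTTT
Step 3: 6 trees catch fire, 6 burn out
  F.....
  TF....
  TTF...
  TTTF..
  TTTTF.
  TTTTTF
Step 4: 5 trees catch fire, 6 burn out
  ......
  F.....
  TF....
  TTF...
  TTTF..
  TTTTF.

......
F.....
TF....
TTF...
TTTF..
TTTTF.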